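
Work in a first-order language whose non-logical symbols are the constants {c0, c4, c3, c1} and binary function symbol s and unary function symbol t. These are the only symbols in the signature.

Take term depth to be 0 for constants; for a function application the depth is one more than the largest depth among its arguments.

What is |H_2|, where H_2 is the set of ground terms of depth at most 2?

604

Let N_k = |{terms of depth ≤ k}|. Then N_0 = 4 and N_k = 4 + N_{k-1}^2 + N_{k-1} for k ≥ 1 (one summand per function symbol, arity giving the exponent).
N_0 = 4
N_1 = 4 + 4^2 + 4 = 24
N_2 = 4 + 24^2 + 24 = 604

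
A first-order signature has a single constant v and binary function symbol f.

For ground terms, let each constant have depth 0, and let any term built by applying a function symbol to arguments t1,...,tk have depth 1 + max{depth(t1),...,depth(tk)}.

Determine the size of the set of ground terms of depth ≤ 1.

Let N_k count ground terms of depth at most k. Each non-constant term of depth ≤ k is some function symbol applied to depth-≤(k−1) arguments, giving N_k = 1 + N_{k-1}^2.
N_0 = 1
N_1 = 1 + 1^2 = 2
Explicitly: v, f(v, v).

2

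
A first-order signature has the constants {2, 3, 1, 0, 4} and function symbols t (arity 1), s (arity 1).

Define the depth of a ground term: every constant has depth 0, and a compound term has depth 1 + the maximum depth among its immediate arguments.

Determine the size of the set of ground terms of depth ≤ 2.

35

Write N_k for the number of ground terms of depth ≤ k. A term of depth ≤ k is either a constant or a function symbol applied to arguments of depth ≤ k−1, so N_k = 5 + N_{k-1} + N_{k-1}.
N_0 = 5
N_1 = 5 + 5 + 5 = 15
N_2 = 5 + 15 + 15 = 35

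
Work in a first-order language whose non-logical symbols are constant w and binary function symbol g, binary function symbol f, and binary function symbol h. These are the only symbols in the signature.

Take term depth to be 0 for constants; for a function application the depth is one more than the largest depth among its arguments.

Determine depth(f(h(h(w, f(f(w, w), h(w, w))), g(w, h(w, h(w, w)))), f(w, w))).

5

depth(f(w, w)) = 1 + max(0, 0) = 1
depth(h(w, w)) = 1 + max(0, 0) = 1
depth(f(f(w, w), h(w, w))) = 1 + max(1, 1) = 2
depth(h(w, f(f(w, w), h(w, w)))) = 1 + max(0, 2) = 3
depth(h(w, h(w, w))) = 1 + max(0, 1) = 2
depth(g(w, h(w, h(w, w)))) = 1 + max(0, 2) = 3
depth(h(h(w, f(f(w, w), h(w, w))), g(w, h(w, h(w, w))))) = 1 + max(3, 3) = 4
depth(f(h(h(w, f(f(w, w), h(w, w))), g(w, h(w, h(w, w)))), f(w, w))) = 1 + max(4, 1) = 5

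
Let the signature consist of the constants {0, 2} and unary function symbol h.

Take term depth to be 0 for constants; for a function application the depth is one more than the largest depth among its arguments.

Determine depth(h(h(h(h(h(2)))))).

5

depth(h(2)) = 1 + depth(2) = 1 + 0 = 1
depth(h(h(2))) = 1 + depth(h(2)) = 1 + 1 = 2
depth(h(h(h(2)))) = 1 + depth(h(h(2))) = 1 + 2 = 3
depth(h(h(h(h(2))))) = 1 + depth(h(h(h(2)))) = 1 + 3 = 4
depth(h(h(h(h(h(2)))))) = 1 + depth(h(h(h(h(2))))) = 1 + 4 = 5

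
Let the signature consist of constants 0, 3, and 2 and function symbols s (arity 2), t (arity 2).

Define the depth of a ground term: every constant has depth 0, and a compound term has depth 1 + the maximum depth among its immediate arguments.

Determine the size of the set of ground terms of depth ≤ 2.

If N_k denotes the number of depth-≤k ground terms, the 3 constants give N_0 = 3, and each function symbol of arity r contributes N_{k-1}^r new terms at level k: N_k = 3 + N_{k-1}^2 + N_{k-1}^2.
N_0 = 3
N_1 = 3 + 3^2 + 3^2 = 21
N_2 = 3 + 21^2 + 21^2 = 885

885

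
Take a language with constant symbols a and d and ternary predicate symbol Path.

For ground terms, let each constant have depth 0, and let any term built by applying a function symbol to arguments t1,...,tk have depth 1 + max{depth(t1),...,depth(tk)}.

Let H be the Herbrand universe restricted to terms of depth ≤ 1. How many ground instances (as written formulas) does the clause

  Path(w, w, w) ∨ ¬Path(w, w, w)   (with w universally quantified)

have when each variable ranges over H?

Ground terms of depth ≤ 1:
  With no function symbols every ground term is a constant, so there are exactly 2 ground terms at every depth bound.
  N_0 = 2
  N_1 = 2
  Explicitly: a, d.
So there are 2 ground terms available for substitution.
There is 1 variable to instantiate (w),  occurring in at least one literal, so different choices give different ground instances.
Number of ground instances = 2.

2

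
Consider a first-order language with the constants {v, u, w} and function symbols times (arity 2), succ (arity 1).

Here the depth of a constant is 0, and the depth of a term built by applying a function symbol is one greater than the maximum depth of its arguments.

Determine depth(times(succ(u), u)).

depth(succ(u)) = 1 + depth(u) = 1 + 0 = 1
depth(times(succ(u), u)) = 1 + max(1, 0) = 2

2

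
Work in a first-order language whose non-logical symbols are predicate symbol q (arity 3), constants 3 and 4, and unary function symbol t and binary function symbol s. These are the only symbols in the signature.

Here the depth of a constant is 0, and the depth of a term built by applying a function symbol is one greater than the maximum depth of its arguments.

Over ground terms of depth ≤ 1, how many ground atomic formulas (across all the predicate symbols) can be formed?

512

First count ground terms of depth ≤ 1.
Let N_k = |{terms of depth ≤ k}|. Then N_0 = 2 and N_k = 2 + N_{k-1} + N_{k-1}^2 for k ≥ 1 (one summand per function symbol, arity giving the exponent).
N_0 = 2
N_1 = 2 + 2 + 2^2 = 8
Explicitly: 3, 4, t(3), t(4), s(3, 3), s(3, 4), s(4, 3), s(4, 4).
So |H| = 8.
For each predicate symbol, the number of ground atoms is |H| raised to its arity; summing:
  q: 8^3 = 512
Total ground atoms: 512.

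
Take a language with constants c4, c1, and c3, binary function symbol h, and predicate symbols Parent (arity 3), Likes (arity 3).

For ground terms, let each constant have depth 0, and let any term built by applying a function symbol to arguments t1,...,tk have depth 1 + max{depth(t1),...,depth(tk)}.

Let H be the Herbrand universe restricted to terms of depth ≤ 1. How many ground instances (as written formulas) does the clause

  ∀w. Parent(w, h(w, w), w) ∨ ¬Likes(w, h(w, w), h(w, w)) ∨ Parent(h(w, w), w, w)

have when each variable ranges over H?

12

Ground terms of depth ≤ 1:
  Let N_k = |{terms of depth ≤ k}|. Then N_0 = 3 and N_k = 3 + N_{k-1}^2 for k ≥ 1 (one summand per function symbol, arity giving the exponent).
  N_0 = 3
  N_1 = 3 + 3^2 = 12
  Explicitly: c4, c1, c3, h(c4, c4), h(c4, c1), h(c4, c3), h(c1, c4), h(c1, c1), h(c1, c3), h(c3, c4), h(c3, c1), h(c3, c3).
So there are 12 ground terms available for substitution.
The clause has 1 distinct variable (w), which appears in the body. In the free term algebra distinct substitutions yield syntactically distinct ground instances.
Number of ground instances = 12.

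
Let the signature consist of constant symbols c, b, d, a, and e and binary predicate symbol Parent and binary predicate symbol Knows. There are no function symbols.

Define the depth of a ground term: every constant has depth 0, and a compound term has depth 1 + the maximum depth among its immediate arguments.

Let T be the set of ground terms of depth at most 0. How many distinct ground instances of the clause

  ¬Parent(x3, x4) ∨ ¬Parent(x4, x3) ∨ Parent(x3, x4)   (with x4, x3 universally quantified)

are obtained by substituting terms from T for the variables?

25

Ground terms of depth ≤ 0:
  With no function symbols every ground term is a constant, so there are exactly 5 ground terms at every depth bound.
  N_0 = 5
  Explicitly: c, b, d, a, e.
So there are 5 ground terms available for substitution.
There are 2 variables to instantiate (x4, x3), each occurring in at least one literal, so different choices give different ground instances.
Number of ground instances = 5^2 = 25.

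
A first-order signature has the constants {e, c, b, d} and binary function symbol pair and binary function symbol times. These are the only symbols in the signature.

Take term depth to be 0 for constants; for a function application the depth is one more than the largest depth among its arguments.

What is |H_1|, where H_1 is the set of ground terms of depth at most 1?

36

If N_k denotes the number of depth-≤k ground terms, the 4 constants give N_0 = 4, and each function symbol of arity r contributes N_{k-1}^r new terms at level k: N_k = 4 + N_{k-1}^2 + N_{k-1}^2.
N_0 = 4
N_1 = 4 + 4^2 + 4^2 = 36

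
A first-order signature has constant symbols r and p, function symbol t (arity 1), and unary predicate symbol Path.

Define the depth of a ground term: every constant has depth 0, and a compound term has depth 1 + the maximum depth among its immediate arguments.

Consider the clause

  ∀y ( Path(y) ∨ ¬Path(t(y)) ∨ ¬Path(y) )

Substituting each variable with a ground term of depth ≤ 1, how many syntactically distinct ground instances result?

Ground terms of depth ≤ 1:
  Count level by level. With function symbols t/1, the terms of depth ≤ k are the 2 constants together with each function applied to depth-≤(k−1) tuples, so N_k = 2 + N_{k-1}.
  N_0 = 2
  N_1 = 2 + 2 = 4
So there are 4 ground terms available for substitution.
The body mentions the single quantified variable y; since ground terms form a free algebra, no two substitutions collapse to the same formula.
Number of ground instances = 4.

4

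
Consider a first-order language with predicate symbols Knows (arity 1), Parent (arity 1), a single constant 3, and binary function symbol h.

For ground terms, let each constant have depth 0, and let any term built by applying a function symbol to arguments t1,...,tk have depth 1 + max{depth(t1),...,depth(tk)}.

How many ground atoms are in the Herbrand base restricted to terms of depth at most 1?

First count ground terms of depth ≤ 1.
Let N_k = |{terms of depth ≤ k}|. Then N_0 = 1 and N_k = 1 + N_{k-1}^2 for k ≥ 1 (one summand per function symbol, arity giving the exponent).
N_0 = 1
N_1 = 1 + 1^2 = 2
Explicitly: 3, h(3, 3).
So |H| = 2.
Ground atoms are formed by filling each argument slot of a predicate with a term from H, so an r-ary predicate gives |H|^r atoms:
  Knows: 2;  Parent: 2
Total ground atoms: 2 + 2 = 4.

4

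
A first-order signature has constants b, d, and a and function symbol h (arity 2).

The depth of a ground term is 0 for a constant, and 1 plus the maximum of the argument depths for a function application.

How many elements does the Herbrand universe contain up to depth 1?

Let N_k count ground terms of depth at most k. Each non-constant term of depth ≤ k is some function symbol applied to depth-≤(k−1) arguments, giving N_k = 3 + N_{k-1}^2.
N_0 = 3
N_1 = 3 + 3^2 = 12

12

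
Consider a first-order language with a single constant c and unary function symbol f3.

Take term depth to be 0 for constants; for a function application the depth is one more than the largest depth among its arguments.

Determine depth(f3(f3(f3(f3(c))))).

depth(f3(c)) = 1 + depth(c) = 1 + 0 = 1
depth(f3(f3(c))) = 1 + depth(f3(c)) = 1 + 1 = 2
depth(f3(f3(f3(c)))) = 1 + depth(f3(f3(c))) = 1 + 2 = 3
depth(f3(f3(f3(f3(c))))) = 1 + depth(f3(f3(f3(c)))) = 1 + 3 = 4

4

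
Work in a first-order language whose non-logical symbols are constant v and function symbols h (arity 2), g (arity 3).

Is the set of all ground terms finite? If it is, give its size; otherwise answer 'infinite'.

The signature has at least one function symbol (h, arity 2) and at least one constant (v).
Iterating h gives infinitely many distinct ground terms: v, h(v, v), h(h(v, v), h(v, v)), ...
So the Herbrand universe is infinite.

infinite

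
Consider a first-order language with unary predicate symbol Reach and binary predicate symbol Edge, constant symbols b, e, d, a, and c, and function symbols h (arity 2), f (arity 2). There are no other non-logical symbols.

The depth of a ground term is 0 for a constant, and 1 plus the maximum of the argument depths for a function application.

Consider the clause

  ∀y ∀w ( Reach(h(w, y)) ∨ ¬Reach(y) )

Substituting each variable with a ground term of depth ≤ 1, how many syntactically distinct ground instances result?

3025

Ground terms of depth ≤ 1:
  Let N_k = |{terms of depth ≤ k}|. Then N_0 = 5 and N_k = 5 + N_{k-1}^2 + N_{k-1}^2 for k ≥ 1 (one summand per function symbol, arity giving the exponent).
  N_0 = 5
  N_1 = 5 + 5^2 + 5^2 = 55
So there are 55 ground terms available for substitution.
The body mentions every one of the 2 quantified variables; since ground terms form a free algebra, no two substitutions collapse to the same formula.
Number of ground instances = 55^2 = 3025.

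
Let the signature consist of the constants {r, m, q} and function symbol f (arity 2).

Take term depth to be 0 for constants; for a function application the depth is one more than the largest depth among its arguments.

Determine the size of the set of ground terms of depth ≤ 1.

12

Let N_k = |{terms of depth ≤ k}|. Then N_0 = 3 and N_k = 3 + N_{k-1}^2 for k ≥ 1 (one summand per function symbol, arity giving the exponent).
N_0 = 3
N_1 = 3 + 3^2 = 12
Explicitly: r, m, q, f(r, r), f(r, m), f(r, q), f(m, r), f(m, m), f(m, q), f(q, r), f(q, m), f(q, q).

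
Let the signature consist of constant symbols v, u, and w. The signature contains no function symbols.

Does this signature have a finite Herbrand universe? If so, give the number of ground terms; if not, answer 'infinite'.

There are no function symbols, so every ground term is one of the 3 constants.
The Herbrand universe is {v, u, w}, which is finite with 3 elements.

3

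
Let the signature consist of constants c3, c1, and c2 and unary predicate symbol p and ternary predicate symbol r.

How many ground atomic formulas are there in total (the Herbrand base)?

With no function symbols, the Herbrand universe is just the 3 constants.
Ground atoms per predicate: p: 3, r: 3^3 = 27.
Herbrand base size = 3 + 27 = 30.

30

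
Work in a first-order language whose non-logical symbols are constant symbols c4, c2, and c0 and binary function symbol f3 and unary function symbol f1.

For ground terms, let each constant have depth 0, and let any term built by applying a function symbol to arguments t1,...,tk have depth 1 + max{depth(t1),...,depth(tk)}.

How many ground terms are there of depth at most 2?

243

Write N_k for the number of ground terms of depth ≤ k. A term of depth ≤ k is either a constant or a function symbol applied to arguments of depth ≤ k−1, so N_k = 3 + N_{k-1}^2 + N_{k-1}.
N_0 = 3
N_1 = 3 + 3^2 + 3 = 15
N_2 = 3 + 15^2 + 15 = 243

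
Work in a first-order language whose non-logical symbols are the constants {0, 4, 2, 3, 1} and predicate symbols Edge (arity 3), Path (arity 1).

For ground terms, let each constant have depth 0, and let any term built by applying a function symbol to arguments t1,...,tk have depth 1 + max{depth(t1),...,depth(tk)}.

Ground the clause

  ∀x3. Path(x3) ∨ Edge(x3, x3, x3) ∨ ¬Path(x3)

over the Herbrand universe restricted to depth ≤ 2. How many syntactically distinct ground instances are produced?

Ground terms of depth ≤ 2:
  With no function symbols every ground term is a constant, so there are exactly 5 ground terms at every depth bound.
  N_0 = 5
  N_1 = 5
  N_2 = 5
  Explicitly: 0, 4, 2, 3, 1.
So there are 5 ground terms available for substitution.
There is 1 variable to instantiate (x3),  occurring in at least one literal, so different choices give different ground instances.
Number of ground instances = 5.

5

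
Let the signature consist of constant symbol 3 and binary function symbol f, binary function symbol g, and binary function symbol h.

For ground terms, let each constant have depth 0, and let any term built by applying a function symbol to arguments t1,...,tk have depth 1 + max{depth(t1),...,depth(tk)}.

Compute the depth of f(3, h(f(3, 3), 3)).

depth(f(3, 3)) = 1 + max(0, 0) = 1
depth(h(f(3, 3), 3)) = 1 + max(1, 0) = 2
depth(f(3, h(f(3, 3), 3))) = 1 + max(0, 2) = 3

3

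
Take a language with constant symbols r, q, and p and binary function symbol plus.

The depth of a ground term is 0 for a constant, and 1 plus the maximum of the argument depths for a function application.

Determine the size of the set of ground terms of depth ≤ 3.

21612

If N_k denotes the number of depth-≤k ground terms, the 3 constants give N_0 = 3, and each function symbol of arity r contributes N_{k-1}^r new terms at level k: N_k = 3 + N_{k-1}^2.
N_0 = 3
N_1 = 3 + 3^2 = 12
N_2 = 3 + 12^2 = 147
N_3 = 3 + 147^2 = 21612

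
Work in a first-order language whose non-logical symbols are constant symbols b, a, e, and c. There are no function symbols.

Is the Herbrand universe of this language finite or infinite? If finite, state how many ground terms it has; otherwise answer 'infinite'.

4

There are no function symbols, so every ground term is one of the 4 constants.
The Herbrand universe is {b, a, e, c}, which is finite with 4 elements.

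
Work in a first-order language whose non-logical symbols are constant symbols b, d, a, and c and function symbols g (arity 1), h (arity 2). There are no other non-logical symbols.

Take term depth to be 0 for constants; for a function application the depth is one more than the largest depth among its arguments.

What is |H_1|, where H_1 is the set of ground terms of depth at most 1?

Let N_k = |{terms of depth ≤ k}|. Then N_0 = 4 and N_k = 4 + N_{k-1} + N_{k-1}^2 for k ≥ 1 (one summand per function symbol, arity giving the exponent).
N_0 = 4
N_1 = 4 + 4 + 4^2 = 24

24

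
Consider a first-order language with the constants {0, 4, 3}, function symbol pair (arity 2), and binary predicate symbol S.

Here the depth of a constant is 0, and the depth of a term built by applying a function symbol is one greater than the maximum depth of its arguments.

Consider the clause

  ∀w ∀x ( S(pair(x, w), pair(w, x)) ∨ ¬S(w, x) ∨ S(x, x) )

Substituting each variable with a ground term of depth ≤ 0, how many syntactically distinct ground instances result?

9

Ground terms of depth ≤ 0:
  If N_k denotes the number of depth-≤k ground terms, the 3 constants give N_0 = 3, and each function symbol of arity r contributes N_{k-1}^r new terms at level k: N_k = 3 + N_{k-1}^2.
  N_0 = 3
So there are 3 ground terms available for substitution.
The clause has 2 distinct variables (w, x), each appearing in the body. In the free term algebra distinct substitutions yield syntactically distinct ground instances.
Number of ground instances = 3^2 = 9.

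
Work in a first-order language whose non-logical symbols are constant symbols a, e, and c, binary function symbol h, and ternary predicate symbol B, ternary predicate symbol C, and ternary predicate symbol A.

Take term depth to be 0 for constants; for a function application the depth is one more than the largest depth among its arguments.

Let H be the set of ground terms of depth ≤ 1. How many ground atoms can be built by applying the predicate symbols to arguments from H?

First count ground terms of depth ≤ 1.
Let N_k count ground terms of depth at most k. Each non-constant term of depth ≤ k is some function symbol applied to depth-≤(k−1) arguments, giving N_k = 3 + N_{k-1}^2.
N_0 = 3
N_1 = 3 + 3^2 = 12
Explicitly: a, e, c, h(a, a), h(a, e), h(a, c), h(e, a), h(e, e), h(e, c), h(c, a), h(c, e), h(c, c).
So |H| = 12.
A ground atom is a predicate applied to a tuple of terms from H, so the count is the sum over predicates of |H|^arity:
  B: 12^3 = 1728;  C: 12^3 = 1728;  A: 12^3 = 1728
Total ground atoms: 1728 + 1728 + 1728 = 5184.

5184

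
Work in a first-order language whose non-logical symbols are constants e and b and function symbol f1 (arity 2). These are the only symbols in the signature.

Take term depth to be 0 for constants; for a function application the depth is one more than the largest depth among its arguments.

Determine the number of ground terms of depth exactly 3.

Let N_k = |{terms of depth ≤ k}|. Then N_0 = 2 and N_k = 2 + N_{k-1}^2 for k ≥ 1 (one summand per function symbol, arity giving the exponent).
N_0 = 2
N_1 = 2 + 2^2 = 6
N_2 = 2 + 6^2 = 38
N_3 = 2 + 38^2 = 1446
Terms of depth exactly 3: N_3 − N_2 = 1446 − 38 = 1408.

1408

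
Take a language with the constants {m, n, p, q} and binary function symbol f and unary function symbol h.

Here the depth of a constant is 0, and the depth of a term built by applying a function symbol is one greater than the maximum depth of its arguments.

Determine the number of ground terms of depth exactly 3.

If N_k denotes the number of depth-≤k ground terms, the 4 constants give N_0 = 4, and each function symbol of arity r contributes N_{k-1}^r new terms at level k: N_k = 4 + N_{k-1}^2 + N_{k-1}.
N_0 = 4
N_1 = 4 + 4^2 + 4 = 24
N_2 = 4 + 24^2 + 24 = 604
N_3 = 4 + 604^2 + 604 = 365424
Terms of depth exactly 3: N_3 − N_2 = 365424 − 604 = 364820.

364820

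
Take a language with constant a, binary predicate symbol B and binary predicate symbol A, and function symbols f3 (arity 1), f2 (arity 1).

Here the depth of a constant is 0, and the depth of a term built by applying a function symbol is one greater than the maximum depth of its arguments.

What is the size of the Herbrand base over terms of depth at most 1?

First count ground terms of depth ≤ 1.
Write N_k for the number of ground terms of depth ≤ k. A term of depth ≤ k is either a constant or a function symbol applied to arguments of depth ≤ k−1, so N_k = 1 + N_{k-1} + N_{k-1}.
N_0 = 1
N_1 = 1 + 1 + 1 = 3
So |H| = 3.
For each predicate symbol, the number of ground atoms is |H| raised to its arity; summing:
  B: 3^2 = 9;  A: 3^2 = 9
Total ground atoms: 9 + 9 = 18.

18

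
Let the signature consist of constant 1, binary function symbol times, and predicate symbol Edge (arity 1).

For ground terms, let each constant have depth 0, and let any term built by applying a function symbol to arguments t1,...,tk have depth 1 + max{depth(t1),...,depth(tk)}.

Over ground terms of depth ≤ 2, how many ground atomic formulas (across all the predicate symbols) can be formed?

First count ground terms of depth ≤ 2.
Write N_k for the number of ground terms of depth ≤ k. A term of depth ≤ k is either a constant or a function symbol applied to arguments of depth ≤ k−1, so N_k = 1 + N_{k-1}^2.
N_0 = 1
N_1 = 1 + 1^2 = 2
N_2 = 1 + 2^2 = 5
Explicitly: 1, times(1, 1), times(1, times(1, 1)), times(times(1, 1), 1), times(times(1, 1), times(1, 1)).
So |H| = 5.
For each predicate symbol, the number of ground atoms is |H| raised to its arity; summing:
  Edge: 5
Total ground atoms: 5.

5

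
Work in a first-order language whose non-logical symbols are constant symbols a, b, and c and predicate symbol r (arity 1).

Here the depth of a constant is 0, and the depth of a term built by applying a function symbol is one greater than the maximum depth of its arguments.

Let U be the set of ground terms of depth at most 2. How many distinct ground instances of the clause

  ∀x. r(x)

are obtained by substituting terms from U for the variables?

3

Ground terms of depth ≤ 2:
  With no function symbols every ground term is a constant, so there are exactly 3 ground terms at every depth bound.
  N_0 = 3
  N_1 = 3
  N_2 = 3
  Explicitly: a, b, c.
So there are 3 ground terms available for substitution.
The variable x ranges independently over the available ground terms, and distinct assignments produce distinct instances.
Number of ground instances = 3.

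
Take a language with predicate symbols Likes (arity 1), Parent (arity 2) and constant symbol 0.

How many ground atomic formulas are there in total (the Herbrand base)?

With no function symbols, the Herbrand universe is just the 1 constant.
Ground atoms per predicate: Likes: 1, Parent: 1^2 = 1.
Herbrand base size = 1 + 1 = 2.

2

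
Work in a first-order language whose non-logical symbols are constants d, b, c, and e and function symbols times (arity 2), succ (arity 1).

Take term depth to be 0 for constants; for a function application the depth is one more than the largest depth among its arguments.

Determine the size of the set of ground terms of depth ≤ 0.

4

Count level by level. With function symbols times/2, succ/1, the terms of depth ≤ k are the 4 constants together with each function applied to depth-≤(k−1) tuples, so N_k = 4 + N_{k-1}^2 + N_{k-1}.
N_0 = 4
Explicitly: d, b, c, e.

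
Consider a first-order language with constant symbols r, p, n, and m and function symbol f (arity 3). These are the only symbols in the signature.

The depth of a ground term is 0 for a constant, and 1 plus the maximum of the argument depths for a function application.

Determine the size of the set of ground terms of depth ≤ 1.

Count level by level. With function symbols f/3, the terms of depth ≤ k are the 4 constants together with each function applied to depth-≤(k−1) tuples, so N_k = 4 + N_{k-1}^3.
N_0 = 4
N_1 = 4 + 4^3 = 68

68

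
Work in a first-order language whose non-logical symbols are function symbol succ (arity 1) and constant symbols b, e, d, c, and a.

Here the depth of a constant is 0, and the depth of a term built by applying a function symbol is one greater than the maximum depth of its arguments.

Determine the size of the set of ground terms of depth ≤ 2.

If N_k denotes the number of depth-≤k ground terms, the 5 constants give N_0 = 5, and each function symbol of arity r contributes N_{k-1}^r new terms at level k: N_k = 5 + N_{k-1}.
N_0 = 5
N_1 = 5 + 5 = 10
N_2 = 5 + 10 = 15

15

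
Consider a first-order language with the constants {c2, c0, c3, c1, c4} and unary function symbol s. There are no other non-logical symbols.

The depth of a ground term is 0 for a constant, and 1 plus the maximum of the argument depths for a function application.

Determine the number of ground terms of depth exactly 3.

5

Let N_k = |{terms of depth ≤ k}|. Then N_0 = 5 and N_k = 5 + N_{k-1} for k ≥ 1 (one summand per function symbol, arity giving the exponent).
N_0 = 5
N_1 = 5 + 5 = 10
N_2 = 5 + 10 = 15
N_3 = 5 + 15 = 20
Terms of depth exactly 3: N_3 − N_2 = 20 − 15 = 5.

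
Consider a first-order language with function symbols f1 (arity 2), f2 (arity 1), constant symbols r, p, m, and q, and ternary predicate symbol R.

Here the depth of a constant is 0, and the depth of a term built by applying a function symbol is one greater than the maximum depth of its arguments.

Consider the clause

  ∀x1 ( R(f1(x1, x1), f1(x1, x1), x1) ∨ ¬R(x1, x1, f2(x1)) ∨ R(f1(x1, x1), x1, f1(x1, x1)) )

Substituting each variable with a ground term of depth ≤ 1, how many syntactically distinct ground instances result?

24

Ground terms of depth ≤ 1:
  Write N_k for the number of ground terms of depth ≤ k. A term of depth ≤ k is either a constant or a function symbol applied to arguments of depth ≤ k−1, so N_k = 4 + N_{k-1}^2 + N_{k-1}.
  N_0 = 4
  N_1 = 4 + 4^2 + 4 = 24
So there are 24 ground terms available for substitution.
There is 1 variable to instantiate (x1),  occurring in at least one literal, so different choices give different ground instances.
Number of ground instances = 24.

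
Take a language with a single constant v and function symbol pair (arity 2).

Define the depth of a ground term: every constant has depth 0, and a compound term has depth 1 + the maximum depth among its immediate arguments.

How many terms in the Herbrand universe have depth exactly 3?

21

Write N_k for the number of ground terms of depth ≤ k. A term of depth ≤ k is either a constant or a function symbol applied to arguments of depth ≤ k−1, so N_k = 1 + N_{k-1}^2.
N_0 = 1
N_1 = 1 + 1^2 = 2
N_2 = 1 + 2^2 = 5
N_3 = 1 + 5^2 = 26
Terms of depth exactly 3: N_3 − N_2 = 26 − 5 = 21.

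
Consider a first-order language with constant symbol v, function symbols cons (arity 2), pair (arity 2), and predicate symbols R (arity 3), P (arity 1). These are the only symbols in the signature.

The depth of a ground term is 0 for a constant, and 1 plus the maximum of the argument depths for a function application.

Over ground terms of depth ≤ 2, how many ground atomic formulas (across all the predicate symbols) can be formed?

6878

First count ground terms of depth ≤ 2.
Let N_k count ground terms of depth at most k. Each non-constant term of depth ≤ k is some function symbol applied to depth-≤(k−1) arguments, giving N_k = 1 + N_{k-1}^2 + N_{k-1}^2.
N_0 = 1
N_1 = 1 + 1^2 + 1^2 = 3
N_2 = 1 + 3^2 + 3^2 = 19
So |H| = 19.
Each predicate of arity r yields |H|^r ground atoms (one per choice of an r-tuple from H):
  R: 19^3 = 6859;  P: 19
Total ground atoms: 6859 + 19 = 6878.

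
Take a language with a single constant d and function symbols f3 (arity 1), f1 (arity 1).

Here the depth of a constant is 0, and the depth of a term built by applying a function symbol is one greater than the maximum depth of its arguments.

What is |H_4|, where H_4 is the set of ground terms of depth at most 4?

Let N_k = |{terms of depth ≤ k}|. Then N_0 = 1 and N_k = 1 + N_{k-1} + N_{k-1} for k ≥ 1 (one summand per function symbol, arity giving the exponent).
N_0 = 1
N_1 = 1 + 1 + 1 = 3
N_2 = 1 + 3 + 3 = 7
N_3 = 1 + 7 + 7 = 15
N_4 = 1 + 15 + 15 = 31

31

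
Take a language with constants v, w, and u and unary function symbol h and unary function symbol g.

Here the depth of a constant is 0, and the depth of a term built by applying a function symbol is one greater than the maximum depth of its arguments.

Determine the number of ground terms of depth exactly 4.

48

If N_k denotes the number of depth-≤k ground terms, the 3 constants give N_0 = 3, and each function symbol of arity r contributes N_{k-1}^r new terms at level k: N_k = 3 + N_{k-1} + N_{k-1}.
N_0 = 3
N_1 = 3 + 3 + 3 = 9
N_2 = 3 + 9 + 9 = 21
N_3 = 3 + 21 + 21 = 45
N_4 = 3 + 45 + 45 = 93
Terms of depth exactly 4: N_4 − N_3 = 93 − 45 = 48.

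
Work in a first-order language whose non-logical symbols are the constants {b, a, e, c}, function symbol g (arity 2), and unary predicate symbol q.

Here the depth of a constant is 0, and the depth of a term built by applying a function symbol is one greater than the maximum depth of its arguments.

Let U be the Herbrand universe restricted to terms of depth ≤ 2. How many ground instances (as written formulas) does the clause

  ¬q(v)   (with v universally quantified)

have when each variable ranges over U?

Ground terms of depth ≤ 2:
  Let N_k count ground terms of depth at most k. Each non-constant term of depth ≤ k is some function symbol applied to depth-≤(k−1) arguments, giving N_k = 4 + N_{k-1}^2.
  N_0 = 4
  N_1 = 4 + 4^2 = 20
  N_2 = 4 + 20^2 = 404
So there are 404 ground terms available for substitution.
There is 1 variable to instantiate (v),  occurring in at least one literal, so different choices give different ground instances.
Number of ground instances = 404.

404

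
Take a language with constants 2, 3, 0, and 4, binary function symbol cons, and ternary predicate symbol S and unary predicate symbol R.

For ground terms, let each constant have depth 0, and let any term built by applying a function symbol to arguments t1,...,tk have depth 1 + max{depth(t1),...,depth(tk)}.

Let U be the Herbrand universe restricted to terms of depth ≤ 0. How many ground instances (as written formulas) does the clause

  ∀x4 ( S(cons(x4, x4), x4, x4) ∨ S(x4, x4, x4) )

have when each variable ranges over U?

4

Ground terms of depth ≤ 0:
  Write N_k for the number of ground terms of depth ≤ k. A term of depth ≤ k is either a constant or a function symbol applied to arguments of depth ≤ k−1, so N_k = 4 + N_{k-1}^2.
  N_0 = 4
  Explicitly: 2, 3, 0, 4.
So there are 4 ground terms available for substitution.
The body mentions the single quantified variable x4; since ground terms form a free algebra, no two substitutions collapse to the same formula.
Number of ground instances = 4.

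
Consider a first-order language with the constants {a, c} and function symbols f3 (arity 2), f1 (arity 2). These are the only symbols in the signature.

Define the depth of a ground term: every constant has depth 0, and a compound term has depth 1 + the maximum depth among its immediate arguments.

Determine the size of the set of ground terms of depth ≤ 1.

If N_k denotes the number of depth-≤k ground terms, the 2 constants give N_0 = 2, and each function symbol of arity r contributes N_{k-1}^r new terms at level k: N_k = 2 + N_{k-1}^2 + N_{k-1}^2.
N_0 = 2
N_1 = 2 + 2^2 + 2^2 = 10

10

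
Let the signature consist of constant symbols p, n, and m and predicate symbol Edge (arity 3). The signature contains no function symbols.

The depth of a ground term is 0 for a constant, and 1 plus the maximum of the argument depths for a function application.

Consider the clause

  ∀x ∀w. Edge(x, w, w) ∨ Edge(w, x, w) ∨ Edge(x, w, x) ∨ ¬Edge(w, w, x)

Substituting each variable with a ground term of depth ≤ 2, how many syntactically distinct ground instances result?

Ground terms of depth ≤ 2:
  With no function symbols every ground term is a constant, so there are exactly 3 ground terms at every depth bound.
  N_0 = 3
  N_1 = 3
  N_2 = 3
  Explicitly: p, n, m.
So there are 3 ground terms available for substitution.
The clause has 2 distinct variables (x, w), each appearing in the body. In the free term algebra distinct substitutions yield syntactically distinct ground instances.
Number of ground instances = 3^2 = 9.

9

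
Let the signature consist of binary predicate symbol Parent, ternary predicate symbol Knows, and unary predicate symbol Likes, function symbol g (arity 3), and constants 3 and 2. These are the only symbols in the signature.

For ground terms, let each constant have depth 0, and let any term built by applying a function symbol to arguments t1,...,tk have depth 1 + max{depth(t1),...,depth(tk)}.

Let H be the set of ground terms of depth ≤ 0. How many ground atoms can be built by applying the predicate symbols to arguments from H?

14

First count ground terms of depth ≤ 0.
Let N_k count ground terms of depth at most k. Each non-constant term of depth ≤ k is some function symbol applied to depth-≤(k−1) arguments, giving N_k = 2 + N_{k-1}^3.
N_0 = 2
Explicitly: 3, 2.
So |H| = 2.
For each predicate symbol, the number of ground atoms is |H| raised to its arity; summing:
  Parent: 2^2 = 4;  Knows: 2^3 = 8;  Likes: 2
Total ground atoms: 4 + 8 + 2 = 14.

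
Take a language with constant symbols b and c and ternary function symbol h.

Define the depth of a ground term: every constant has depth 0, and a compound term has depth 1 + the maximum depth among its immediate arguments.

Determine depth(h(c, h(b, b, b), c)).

depth(h(b, b, b)) = 1 + max(0, 0, 0) = 1
depth(h(c, h(b, b, b), c)) = 1 + max(0, 1, 0) = 2

2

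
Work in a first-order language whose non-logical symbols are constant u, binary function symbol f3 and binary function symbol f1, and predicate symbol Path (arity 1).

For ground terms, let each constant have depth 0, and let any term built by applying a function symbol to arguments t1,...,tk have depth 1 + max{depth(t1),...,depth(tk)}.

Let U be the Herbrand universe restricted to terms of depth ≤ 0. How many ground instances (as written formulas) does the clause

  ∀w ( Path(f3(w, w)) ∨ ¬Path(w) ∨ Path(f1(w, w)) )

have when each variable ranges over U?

1

Ground terms of depth ≤ 0:
  Count level by level. With function symbols f3/2, f1/2, the terms of depth ≤ k are the 1 constant together with each function applied to depth-≤(k−1) tuples, so N_k = 1 + N_{k-1}^2 + N_{k-1}^2.
  N_0 = 1
  Explicitly: u.
So there is exactly 1 ground term available for substitution.
The variable w ranges independently over the available ground terms, and distinct assignments produce distinct instances.
Number of ground instances = 1.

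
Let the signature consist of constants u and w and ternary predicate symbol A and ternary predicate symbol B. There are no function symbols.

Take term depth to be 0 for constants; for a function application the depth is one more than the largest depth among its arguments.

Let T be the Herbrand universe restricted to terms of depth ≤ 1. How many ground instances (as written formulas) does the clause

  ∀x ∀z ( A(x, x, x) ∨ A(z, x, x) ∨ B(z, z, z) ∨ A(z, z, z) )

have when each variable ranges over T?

Ground terms of depth ≤ 1:
  With no function symbols every ground term is a constant, so there are exactly 2 ground terms at every depth bound.
  N_0 = 2
  N_1 = 2
So there are 2 ground terms available for substitution.
Each of x, z ranges independently over the available ground terms, and distinct assignments produce distinct instances.
Number of ground instances = 2^2 = 4.

4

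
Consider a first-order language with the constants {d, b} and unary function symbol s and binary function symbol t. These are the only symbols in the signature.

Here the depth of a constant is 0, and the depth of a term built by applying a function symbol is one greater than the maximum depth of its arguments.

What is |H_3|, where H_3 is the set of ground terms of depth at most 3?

Let N_k count ground terms of depth at most k. Each non-constant term of depth ≤ k is some function symbol applied to depth-≤(k−1) arguments, giving N_k = 2 + N_{k-1} + N_{k-1}^2.
N_0 = 2
N_1 = 2 + 2 + 2^2 = 8
N_2 = 2 + 8 + 8^2 = 74
N_3 = 2 + 74 + 74^2 = 5552

5552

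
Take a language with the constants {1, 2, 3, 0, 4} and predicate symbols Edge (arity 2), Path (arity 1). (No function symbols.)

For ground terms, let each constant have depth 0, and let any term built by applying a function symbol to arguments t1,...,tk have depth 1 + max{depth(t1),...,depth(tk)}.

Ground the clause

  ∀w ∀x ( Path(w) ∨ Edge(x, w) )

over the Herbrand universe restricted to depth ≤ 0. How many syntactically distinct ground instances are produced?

25

Ground terms of depth ≤ 0:
  With no function symbols every ground term is a constant, so there are exactly 5 ground terms at every depth bound.
  N_0 = 5
So there are 5 ground terms available for substitution.
There are 2 variables to instantiate (w, x), each occurring in at least one literal, so different choices give different ground instances.
Number of ground instances = 5^2 = 25.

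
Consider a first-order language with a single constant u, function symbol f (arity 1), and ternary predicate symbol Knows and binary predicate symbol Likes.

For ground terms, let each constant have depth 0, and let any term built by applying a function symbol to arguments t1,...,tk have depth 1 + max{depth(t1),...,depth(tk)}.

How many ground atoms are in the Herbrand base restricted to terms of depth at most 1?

12

First count ground terms of depth ≤ 1.
Let N_k count ground terms of depth at most k. Each non-constant term of depth ≤ k is some function symbol applied to depth-≤(k−1) arguments, giving N_k = 1 + N_{k-1}.
N_0 = 1
N_1 = 1 + 1 = 2
Explicitly: u, f(u).
So |H| = 2.
For each predicate symbol, the number of ground atoms is |H| raised to its arity; summing:
  Knows: 2^3 = 8;  Likes: 2^2 = 4
Total ground atoms: 8 + 4 = 12.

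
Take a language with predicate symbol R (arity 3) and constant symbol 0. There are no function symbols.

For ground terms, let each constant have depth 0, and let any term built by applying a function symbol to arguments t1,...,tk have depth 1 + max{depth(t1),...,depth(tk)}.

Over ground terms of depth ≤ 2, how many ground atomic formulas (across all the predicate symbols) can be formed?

1

First count ground terms of depth ≤ 2.
With no function symbols every ground term is a constant, so there is exactly 1 ground term at every depth bound.
N_0 = 1
N_1 = 1
N_2 = 1
Explicitly: 0.
So |H| = 1.
A ground atom is a predicate applied to a tuple of terms from H, so the count is the sum over predicates of |H|^arity:
  R: 1^3 = 1
Total ground atoms: 1.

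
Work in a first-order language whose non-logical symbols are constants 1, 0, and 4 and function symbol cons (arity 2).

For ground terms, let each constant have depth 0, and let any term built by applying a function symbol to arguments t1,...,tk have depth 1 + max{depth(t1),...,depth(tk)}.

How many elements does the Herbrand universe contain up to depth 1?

12

If N_k denotes the number of depth-≤k ground terms, the 3 constants give N_0 = 3, and each function symbol of arity r contributes N_{k-1}^r new terms at level k: N_k = 3 + N_{k-1}^2.
N_0 = 3
N_1 = 3 + 3^2 = 12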